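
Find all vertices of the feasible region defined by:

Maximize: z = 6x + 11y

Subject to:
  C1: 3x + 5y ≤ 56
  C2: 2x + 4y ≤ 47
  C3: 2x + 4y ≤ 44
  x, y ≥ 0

(0, 0), (18.67, 0), (2, 10), (0, 11)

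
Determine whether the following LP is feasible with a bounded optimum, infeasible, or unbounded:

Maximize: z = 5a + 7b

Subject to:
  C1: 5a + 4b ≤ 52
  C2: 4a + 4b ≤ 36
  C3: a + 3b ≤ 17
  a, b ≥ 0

Feasible with a bounded optimal solution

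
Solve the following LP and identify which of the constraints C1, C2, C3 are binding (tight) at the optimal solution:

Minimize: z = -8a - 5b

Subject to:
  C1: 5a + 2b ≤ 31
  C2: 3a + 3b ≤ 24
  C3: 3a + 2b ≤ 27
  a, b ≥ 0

At a = 5, b = 3, compute slack b - a·x for each constraint:
  C1: 31 − 31 = 0  (binding)
  C2: 24 − 24 = 0  (binding)
  C3: 27 − 21 = 6  (slack)

Optimal: a = 5, b = 3
Binding: C1, C2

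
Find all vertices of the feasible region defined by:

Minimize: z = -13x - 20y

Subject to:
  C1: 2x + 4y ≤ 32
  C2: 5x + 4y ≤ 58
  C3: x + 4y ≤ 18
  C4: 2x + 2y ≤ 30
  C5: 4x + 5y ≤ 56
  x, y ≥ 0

(0, 0), (11.6, 0), (10, 2), (0, 4.5)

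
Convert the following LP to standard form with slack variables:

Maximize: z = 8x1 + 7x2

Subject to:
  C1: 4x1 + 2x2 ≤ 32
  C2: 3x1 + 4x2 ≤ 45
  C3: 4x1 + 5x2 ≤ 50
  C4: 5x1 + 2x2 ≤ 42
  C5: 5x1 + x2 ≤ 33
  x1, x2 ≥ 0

max z = 8x1 + 7x2

s.t.
  4x1 + 2x2 + s1 = 32
  3x1 + 4x2 + s2 = 45
  4x1 + 5x2 + s3 = 50
  5x1 + 2x2 + s4 = 42
  5x1 + x2 + s5 = 33
  x1, x2, s1, s2, s3, s4, s5 ≥ 0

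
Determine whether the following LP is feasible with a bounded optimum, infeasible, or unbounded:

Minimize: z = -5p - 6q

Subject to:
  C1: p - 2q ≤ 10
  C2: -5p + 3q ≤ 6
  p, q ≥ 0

Unbounded (objective can decrease without bound)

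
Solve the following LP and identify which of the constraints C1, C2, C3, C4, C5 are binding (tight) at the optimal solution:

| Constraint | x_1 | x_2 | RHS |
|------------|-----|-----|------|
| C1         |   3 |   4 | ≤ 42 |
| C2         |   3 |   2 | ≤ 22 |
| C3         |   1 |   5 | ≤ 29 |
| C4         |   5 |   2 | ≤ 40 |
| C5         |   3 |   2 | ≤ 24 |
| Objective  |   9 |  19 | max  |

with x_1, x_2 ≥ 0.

At x_1 = 4, x_2 = 5, compute slack b - a·x for each constraint:
  C1: 42 − 32 = 10  (slack)
  C2: 22 − 22 = 0  (binding)
  C3: 29 − 29 = 0  (binding)
  C4: 40 − 30 = 10  (slack)
  C5: 24 − 22 = 2  (slack)

Optimal: x_1 = 4, x_2 = 5
Binding: C2, C3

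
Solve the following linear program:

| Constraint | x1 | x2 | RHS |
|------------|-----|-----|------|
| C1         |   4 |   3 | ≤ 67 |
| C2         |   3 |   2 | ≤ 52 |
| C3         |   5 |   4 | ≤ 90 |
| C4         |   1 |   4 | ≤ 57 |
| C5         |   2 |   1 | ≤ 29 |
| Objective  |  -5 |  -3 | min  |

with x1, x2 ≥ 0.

Evaluate the objective at each vertex of the feasible region:
  z(0, 0) = 0
  z(14.5, 0) = -72.5
  z(10, 9) = -77  ←
  z(7.462, 12.38) = -74.46
  z(0, 14.25) = -42.75
The minimum is at x1 = 10, x2 = 9.

x1 = 10, x2 = 9, z = -77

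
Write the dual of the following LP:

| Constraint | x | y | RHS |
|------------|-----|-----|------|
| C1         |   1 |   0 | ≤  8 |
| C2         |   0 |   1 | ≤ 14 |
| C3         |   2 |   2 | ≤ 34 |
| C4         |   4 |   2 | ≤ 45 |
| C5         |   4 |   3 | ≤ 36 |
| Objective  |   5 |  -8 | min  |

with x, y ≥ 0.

Primal min cᵀx s.t. Ax ≤ b, x ≥ 0  →  Dual max −bᵀy s.t. Aᵀy ≥ −c, y ≥ 0.

Maximize: z = -8y1 - 14y2 - 34y3 - 45y4 - 36y5

Subject to:
  y1 + 2y3 + 4y4 + 4y5 ≥ -5
  y2 + 2y3 + 2y4 + 3y5 ≥ 8
  y1, y2, y3, y4, y5 ≥ 0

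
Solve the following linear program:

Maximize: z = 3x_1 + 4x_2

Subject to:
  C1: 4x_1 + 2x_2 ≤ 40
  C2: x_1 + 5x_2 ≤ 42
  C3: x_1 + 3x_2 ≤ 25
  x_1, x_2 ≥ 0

Evaluate the objective at each vertex of the feasible region:
  z(0, 0) = 0
  z(10, 0) = 30
  z(7, 6) = 45  ←
  z(0, 8.333) = 33.33
The maximum is at x_1 = 7, x_2 = 6.

x_1 = 7, x_2 = 6, z = 45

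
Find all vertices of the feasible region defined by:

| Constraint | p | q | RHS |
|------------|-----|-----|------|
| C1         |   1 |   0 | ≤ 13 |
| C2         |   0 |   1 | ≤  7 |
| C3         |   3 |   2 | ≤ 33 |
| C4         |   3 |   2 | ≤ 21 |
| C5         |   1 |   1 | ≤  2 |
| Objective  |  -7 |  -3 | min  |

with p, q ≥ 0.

(0, 0), (2, 0), (0, 2)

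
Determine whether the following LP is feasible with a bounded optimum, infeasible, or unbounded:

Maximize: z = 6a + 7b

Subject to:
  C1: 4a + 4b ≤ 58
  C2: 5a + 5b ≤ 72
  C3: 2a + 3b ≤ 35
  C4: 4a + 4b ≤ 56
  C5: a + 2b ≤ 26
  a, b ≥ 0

Feasible with a bounded optimal solution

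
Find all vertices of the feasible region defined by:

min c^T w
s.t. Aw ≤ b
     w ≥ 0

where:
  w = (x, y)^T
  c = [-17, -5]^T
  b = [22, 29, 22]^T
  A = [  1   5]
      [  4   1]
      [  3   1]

(0, 0), (7.25, 0), (7, 1), (6.286, 3.143), (0, 4.4)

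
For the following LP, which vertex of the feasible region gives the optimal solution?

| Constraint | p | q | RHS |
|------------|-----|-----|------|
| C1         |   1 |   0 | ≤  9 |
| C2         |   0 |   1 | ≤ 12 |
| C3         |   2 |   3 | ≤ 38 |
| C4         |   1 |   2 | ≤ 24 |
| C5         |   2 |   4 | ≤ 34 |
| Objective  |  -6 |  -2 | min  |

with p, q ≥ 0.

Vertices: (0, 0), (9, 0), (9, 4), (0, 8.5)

Evaluate the objective at each vertex of the feasible region:
  z(0, 0) = 0
  z(9, 0) = -54
  z(9, 4) = -62  ←
  z(0, 8.5) = -17
The minimum is at p = 9, q = 4.

(9, 4)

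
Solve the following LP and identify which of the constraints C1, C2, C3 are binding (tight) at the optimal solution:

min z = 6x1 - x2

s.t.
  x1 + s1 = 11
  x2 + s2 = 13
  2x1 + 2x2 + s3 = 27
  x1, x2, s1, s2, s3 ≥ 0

At x1 = 0, x2 = 13, compute slack b - a·x for each constraint:
  C1: 11 − 0 = 11  (slack)
  C2: 13 − 13 = 0  (binding)
  C3: 27 − 26 = 1  (slack)

Optimal: x1 = 0, x2 = 13
Binding: C2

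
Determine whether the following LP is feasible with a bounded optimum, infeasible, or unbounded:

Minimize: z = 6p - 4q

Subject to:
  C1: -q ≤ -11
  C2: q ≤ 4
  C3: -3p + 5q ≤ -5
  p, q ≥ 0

Infeasible (no feasible solution exists)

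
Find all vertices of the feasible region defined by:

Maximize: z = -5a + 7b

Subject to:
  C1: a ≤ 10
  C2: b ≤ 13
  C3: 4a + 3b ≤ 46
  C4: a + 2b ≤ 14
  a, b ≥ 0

(0, 0), (10, 0), (10, 2), (0, 7)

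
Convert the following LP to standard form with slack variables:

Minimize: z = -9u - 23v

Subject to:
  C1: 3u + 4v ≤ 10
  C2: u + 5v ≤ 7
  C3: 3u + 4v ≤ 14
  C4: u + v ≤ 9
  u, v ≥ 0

min z = -9u - 23v

s.t.
  3u + 4v + s1 = 10
  u + 5v + s2 = 7
  3u + 4v + s3 = 14
  u + v + s4 = 9
  u, v, s1, s2, s3, s4 ≥ 0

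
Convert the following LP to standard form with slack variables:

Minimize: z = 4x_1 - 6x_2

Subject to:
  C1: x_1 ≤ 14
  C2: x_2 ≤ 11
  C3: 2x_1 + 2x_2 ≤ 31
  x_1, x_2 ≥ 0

min z = 4x_1 - 6x_2

s.t.
  x_1 + s1 = 14
  x_2 + s2 = 11
  2x_1 + 2x_2 + s3 = 31
  x_1, x_2, s1, s2, s3 ≥ 0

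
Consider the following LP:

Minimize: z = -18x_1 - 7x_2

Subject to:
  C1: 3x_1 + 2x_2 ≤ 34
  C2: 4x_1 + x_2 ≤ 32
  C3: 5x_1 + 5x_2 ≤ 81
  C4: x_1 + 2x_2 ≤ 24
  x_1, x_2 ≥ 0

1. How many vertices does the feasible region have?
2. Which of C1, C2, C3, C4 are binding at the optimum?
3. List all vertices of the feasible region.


1. 5
2. C1, C2
3. (0, 0), (8, 0), (6, 8), (5, 9.5), (0, 12)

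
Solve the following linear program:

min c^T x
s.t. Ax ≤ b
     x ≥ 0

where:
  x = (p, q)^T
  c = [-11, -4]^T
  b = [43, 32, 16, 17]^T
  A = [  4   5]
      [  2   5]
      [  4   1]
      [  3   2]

Evaluate the objective at each vertex of the feasible region:
  z(0, 0) = 0
  z(4, 0) = -44
  z(3, 4) = -49  ←
  z(1.909, 5.636) = -43.55
  z(0, 6.4) = -25.6
The minimum is at p = 3, q = 4.

p = 3, q = 4, z = -49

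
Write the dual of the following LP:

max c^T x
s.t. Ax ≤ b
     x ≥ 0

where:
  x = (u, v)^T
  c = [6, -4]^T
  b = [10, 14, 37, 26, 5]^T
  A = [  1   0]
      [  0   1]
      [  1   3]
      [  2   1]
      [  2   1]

Primal max cᵀx s.t. Ax ≤ b, x ≥ 0  →  Dual min bᵀy s.t. Aᵀy ≥ c, y ≥ 0.

Minimize: z = 10y1 + 14y2 + 37y3 + 26y4 + 5y5

Subject to:
  y1 + y3 + 2y4 + 2y5 ≥ 6
  y2 + 3y3 + y4 + y5 ≥ -4
  y1, y2, y3, y4, y5 ≥ 0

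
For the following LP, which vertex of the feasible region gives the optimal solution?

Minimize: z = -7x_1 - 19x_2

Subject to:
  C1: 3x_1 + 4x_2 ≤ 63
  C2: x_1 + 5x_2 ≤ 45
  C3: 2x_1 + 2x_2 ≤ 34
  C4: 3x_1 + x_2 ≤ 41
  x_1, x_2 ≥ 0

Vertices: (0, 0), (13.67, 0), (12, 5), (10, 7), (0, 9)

Evaluate the objective at each vertex of the feasible region:
  z(0, 0) = 0
  z(13.67, 0) = -95.67
  z(12, 5) = -179
  z(10, 7) = -203  ←
  z(0, 9) = -171
The minimum is at x_1 = 10, x_2 = 7.

(10, 7)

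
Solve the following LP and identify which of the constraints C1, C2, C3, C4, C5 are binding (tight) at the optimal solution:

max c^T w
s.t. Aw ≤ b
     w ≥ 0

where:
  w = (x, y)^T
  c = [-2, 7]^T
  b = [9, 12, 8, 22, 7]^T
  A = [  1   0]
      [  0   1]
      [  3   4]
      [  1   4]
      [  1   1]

At x = 0, y = 2, compute slack b - a·x for each constraint:
  C1: 9 − 0 = 9  (slack)
  C2: 12 − 2 = 10  (slack)
  C3: 8 − 8 = 0  (binding)
  C4: 22 − 8 = 14  (slack)
  C5: 7 − 2 = 5  (slack)

Optimal: x = 0, y = 2
Binding: C3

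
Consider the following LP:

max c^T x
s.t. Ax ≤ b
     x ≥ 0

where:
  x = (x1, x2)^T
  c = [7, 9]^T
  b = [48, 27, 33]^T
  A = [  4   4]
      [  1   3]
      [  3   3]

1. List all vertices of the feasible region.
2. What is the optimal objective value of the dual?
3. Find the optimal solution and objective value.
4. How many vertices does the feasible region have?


1. (0, 0), (11, 0), (3, 8), (0, 9)
2. 93
3. x1 = 3, x2 = 8, z = 93
4. 4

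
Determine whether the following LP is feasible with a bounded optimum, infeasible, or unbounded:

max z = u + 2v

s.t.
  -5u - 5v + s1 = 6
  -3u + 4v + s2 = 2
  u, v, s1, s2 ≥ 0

Unbounded (objective can increase without bound)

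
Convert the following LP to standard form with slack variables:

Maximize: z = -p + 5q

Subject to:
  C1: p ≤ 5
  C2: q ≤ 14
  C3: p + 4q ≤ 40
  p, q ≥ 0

max z = -p + 5q

s.t.
  p + s1 = 5
  q + s2 = 14
  p + 4q + s3 = 40
  p, q, s1, s2, s3 ≥ 0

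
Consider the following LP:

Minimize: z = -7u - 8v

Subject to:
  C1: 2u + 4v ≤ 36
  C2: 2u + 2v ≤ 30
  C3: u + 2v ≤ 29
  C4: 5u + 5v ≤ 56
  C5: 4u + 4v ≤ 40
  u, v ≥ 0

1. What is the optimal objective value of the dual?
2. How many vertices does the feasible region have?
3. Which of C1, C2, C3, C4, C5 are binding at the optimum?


1. -78
2. 4
3. C1, C5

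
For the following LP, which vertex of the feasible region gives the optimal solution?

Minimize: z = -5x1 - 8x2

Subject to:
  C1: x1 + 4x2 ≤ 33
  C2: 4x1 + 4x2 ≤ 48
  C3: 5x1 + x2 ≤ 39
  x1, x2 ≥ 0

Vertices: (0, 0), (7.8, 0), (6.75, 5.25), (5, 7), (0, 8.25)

Evaluate the objective at each vertex of the feasible region:
  z(0, 0) = 0
  z(7.8, 0) = -39
  z(6.75, 5.25) = -75.75
  z(5, 7) = -81  ←
  z(0, 8.25) = -66
The minimum is at x1 = 5, x2 = 7.

(5, 7)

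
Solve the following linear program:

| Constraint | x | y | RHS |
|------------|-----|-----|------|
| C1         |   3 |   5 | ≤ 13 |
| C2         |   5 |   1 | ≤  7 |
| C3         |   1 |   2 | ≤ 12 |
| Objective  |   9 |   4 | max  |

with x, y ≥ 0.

Evaluate the objective at each vertex of the feasible region:
  z(0, 0) = 0
  z(1.4, 0) = 12.6
  z(1, 2) = 17  ←
  z(0, 2.6) = 10.4
The maximum is at x = 1, y = 2.

x = 1, y = 2, z = 17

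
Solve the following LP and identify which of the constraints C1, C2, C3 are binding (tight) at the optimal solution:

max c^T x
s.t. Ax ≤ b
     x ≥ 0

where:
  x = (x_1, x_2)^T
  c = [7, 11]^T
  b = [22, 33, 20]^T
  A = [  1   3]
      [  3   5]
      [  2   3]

At x_1 = 1, x_2 = 6, compute slack b - a·x for each constraint:
  C1: 22 − 19 = 3  (slack)
  C2: 33 − 33 = 0  (binding)
  C3: 20 − 20 = 0  (binding)

Optimal: x_1 = 1, x_2 = 6
Binding: C2, C3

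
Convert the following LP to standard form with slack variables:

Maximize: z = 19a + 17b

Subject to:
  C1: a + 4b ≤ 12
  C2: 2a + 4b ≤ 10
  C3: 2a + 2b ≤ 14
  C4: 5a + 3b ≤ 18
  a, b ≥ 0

max z = 19a + 17b

s.t.
  a + 4b + s1 = 12
  2a + 4b + s2 = 10
  2a + 2b + s3 = 14
  5a + 3b + s4 = 18
  a, b, s1, s2, s3, s4 ≥ 0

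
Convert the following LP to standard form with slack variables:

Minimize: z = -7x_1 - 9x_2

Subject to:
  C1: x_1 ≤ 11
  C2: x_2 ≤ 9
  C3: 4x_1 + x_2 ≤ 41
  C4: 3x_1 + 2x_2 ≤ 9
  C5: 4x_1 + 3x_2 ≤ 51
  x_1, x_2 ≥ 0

min z = -7x_1 - 9x_2

s.t.
  x_1 + s1 = 11
  x_2 + s2 = 9
  4x_1 + x_2 + s3 = 41
  3x_1 + 2x_2 + s4 = 9
  4x_1 + 3x_2 + s5 = 51
  x_1, x_2, s1, s2, s3, s4, s5 ≥ 0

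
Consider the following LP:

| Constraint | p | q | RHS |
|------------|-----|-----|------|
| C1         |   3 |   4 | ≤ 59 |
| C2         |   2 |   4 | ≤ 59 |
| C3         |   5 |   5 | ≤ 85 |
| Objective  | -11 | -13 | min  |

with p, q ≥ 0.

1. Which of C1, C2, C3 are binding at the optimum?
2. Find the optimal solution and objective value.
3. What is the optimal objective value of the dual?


1. C1, C3
2. p = 9, q = 8, z = -203
3. -203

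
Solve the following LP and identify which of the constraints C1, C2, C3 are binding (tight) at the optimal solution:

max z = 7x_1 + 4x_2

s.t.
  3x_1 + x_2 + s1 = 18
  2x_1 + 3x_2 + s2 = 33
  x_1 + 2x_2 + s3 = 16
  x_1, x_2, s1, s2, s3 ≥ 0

At x_1 = 4, x_2 = 6, compute slack b - a·x for each constraint:
  C1: 18 − 18 = 0  (binding)
  C2: 33 − 26 = 7  (slack)
  C3: 16 − 16 = 0  (binding)

Optimal: x_1 = 4, x_2 = 6
Binding: C1, C3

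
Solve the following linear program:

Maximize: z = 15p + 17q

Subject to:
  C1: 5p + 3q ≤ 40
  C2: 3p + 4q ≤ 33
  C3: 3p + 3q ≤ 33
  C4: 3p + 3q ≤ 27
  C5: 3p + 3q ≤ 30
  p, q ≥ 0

Evaluate the objective at each vertex of the feasible region:
  z(0, 0) = 0
  z(8, 0) = 120
  z(6.5, 2.5) = 140
  z(3, 6) = 147  ←
  z(0, 8.25) = 140.2
The maximum is at p = 3, q = 6.

p = 3, q = 6, z = 147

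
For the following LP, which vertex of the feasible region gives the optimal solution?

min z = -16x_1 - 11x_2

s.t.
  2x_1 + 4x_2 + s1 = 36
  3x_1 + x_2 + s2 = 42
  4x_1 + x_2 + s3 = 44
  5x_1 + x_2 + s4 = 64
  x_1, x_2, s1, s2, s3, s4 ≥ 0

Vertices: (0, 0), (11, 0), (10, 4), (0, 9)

Evaluate the objective at each vertex of the feasible region:
  z(0, 0) = 0
  z(11, 0) = -176
  z(10, 4) = -204  ←
  z(0, 9) = -99
The minimum is at x_1 = 10, x_2 = 4.

(10, 4)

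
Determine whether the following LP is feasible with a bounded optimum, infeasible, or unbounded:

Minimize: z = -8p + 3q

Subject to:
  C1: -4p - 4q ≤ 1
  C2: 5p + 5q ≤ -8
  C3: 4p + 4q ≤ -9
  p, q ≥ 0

Infeasible (no feasible solution exists)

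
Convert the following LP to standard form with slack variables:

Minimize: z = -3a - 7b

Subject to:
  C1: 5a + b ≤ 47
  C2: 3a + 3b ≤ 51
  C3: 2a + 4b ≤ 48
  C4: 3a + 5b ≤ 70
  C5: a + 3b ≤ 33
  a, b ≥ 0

min z = -3a - 7b

s.t.
  5a + b + s1 = 47
  3a + 3b + s2 = 51
  2a + 4b + s3 = 48
  3a + 5b + s4 = 70
  a + 3b + s5 = 33
  a, b, s1, s2, s3, s4, s5 ≥ 0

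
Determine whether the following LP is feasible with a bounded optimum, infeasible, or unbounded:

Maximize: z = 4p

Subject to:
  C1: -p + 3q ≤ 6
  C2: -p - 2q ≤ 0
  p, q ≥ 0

Unbounded (objective can increase without bound)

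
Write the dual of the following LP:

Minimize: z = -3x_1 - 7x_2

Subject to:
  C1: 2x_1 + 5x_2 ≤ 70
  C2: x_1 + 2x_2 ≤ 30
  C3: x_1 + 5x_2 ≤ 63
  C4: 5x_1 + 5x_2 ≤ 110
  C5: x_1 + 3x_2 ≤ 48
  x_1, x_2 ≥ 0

Primal min cᵀx s.t. Ax ≤ b, x ≥ 0  →  Dual max −bᵀy s.t. Aᵀy ≥ −c, y ≥ 0.

Maximize: z = -70y1 - 30y2 - 63y3 - 110y4 - 48y5

Subject to:
  2y1 + y2 + y3 + 5y4 + y5 ≥ 3
  5y1 + 2y2 + 5y3 + 5y4 + 3y5 ≥ 7
  y1, y2, y3, y4, y5 ≥ 0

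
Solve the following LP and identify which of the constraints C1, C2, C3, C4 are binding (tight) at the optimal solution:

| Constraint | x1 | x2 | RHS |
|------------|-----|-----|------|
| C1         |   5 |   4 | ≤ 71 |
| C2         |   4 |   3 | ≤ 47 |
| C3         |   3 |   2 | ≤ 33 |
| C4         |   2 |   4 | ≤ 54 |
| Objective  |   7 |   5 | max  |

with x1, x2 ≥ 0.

At x1 = 5, x2 = 9, compute slack b - a·x for each constraint:
  C1: 71 − 61 = 10  (slack)
  C2: 47 − 47 = 0  (binding)
  C3: 33 − 33 = 0  (binding)
  C4: 54 − 46 = 8  (slack)

Optimal: x1 = 5, x2 = 9
Binding: C2, C3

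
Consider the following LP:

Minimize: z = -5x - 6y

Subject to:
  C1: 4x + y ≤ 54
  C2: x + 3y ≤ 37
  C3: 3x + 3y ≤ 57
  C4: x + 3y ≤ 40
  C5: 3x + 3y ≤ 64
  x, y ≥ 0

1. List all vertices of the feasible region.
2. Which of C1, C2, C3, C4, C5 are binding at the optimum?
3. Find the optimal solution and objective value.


1. (0, 0), (13.5, 0), (11.67, 7.333), (10, 9), (0, 12.33)
2. C2, C3
3. x = 10, y = 9, z = -104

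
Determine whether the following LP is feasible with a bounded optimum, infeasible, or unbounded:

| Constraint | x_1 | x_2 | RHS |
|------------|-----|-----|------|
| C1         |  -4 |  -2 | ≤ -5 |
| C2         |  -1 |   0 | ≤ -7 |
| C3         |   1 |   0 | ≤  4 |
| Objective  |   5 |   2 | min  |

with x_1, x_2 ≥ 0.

Infeasible (no feasible solution exists)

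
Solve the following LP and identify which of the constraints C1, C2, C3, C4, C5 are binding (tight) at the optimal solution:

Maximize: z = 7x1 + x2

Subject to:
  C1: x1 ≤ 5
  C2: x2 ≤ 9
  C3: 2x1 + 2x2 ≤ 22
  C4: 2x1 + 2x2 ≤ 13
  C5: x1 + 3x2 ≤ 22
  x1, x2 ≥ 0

At x1 = 5, x2 = 1.5, compute slack b - a·x for each constraint:
  C1: 5 − 5 = 0  (binding)
  C2: 9 − 1.5 = 7.5  (slack)
  C3: 22 − 13 = 9  (slack)
  C4: 13 − 13 = 0  (binding)
  C5: 22 − 9.5 = 12.5  (slack)

Optimal: x1 = 5, x2 = 1.5
Binding: C1, C4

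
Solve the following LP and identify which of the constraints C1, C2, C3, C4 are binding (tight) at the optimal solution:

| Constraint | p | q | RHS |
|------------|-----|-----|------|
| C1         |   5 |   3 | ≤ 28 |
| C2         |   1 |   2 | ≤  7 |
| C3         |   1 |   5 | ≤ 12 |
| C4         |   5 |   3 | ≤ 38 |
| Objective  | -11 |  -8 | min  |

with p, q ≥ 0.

At p = 5, q = 1, compute slack b - a·x for each constraint:
  C1: 28 − 28 = 0  (binding)
  C2: 7 − 7 = 0  (binding)
  C3: 12 − 10 = 2  (slack)
  C4: 38 − 28 = 10  (slack)

Optimal: p = 5, q = 1
Binding: C1, C2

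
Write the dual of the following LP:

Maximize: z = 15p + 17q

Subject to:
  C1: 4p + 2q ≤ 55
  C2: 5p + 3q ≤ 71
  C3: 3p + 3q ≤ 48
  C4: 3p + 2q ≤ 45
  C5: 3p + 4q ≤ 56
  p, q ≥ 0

Primal max cᵀx s.t. Ax ≤ b, x ≥ 0  →  Dual min bᵀy s.t. Aᵀy ≥ c, y ≥ 0.

Minimize: z = 55y1 + 71y2 + 48y3 + 45y4 + 56y5

Subject to:
  4y1 + 5y2 + 3y3 + 3y4 + 3y5 ≥ 15
  2y1 + 3y2 + 3y3 + 2y4 + 4y5 ≥ 17
  y1, y2, y3, y4, y5 ≥ 0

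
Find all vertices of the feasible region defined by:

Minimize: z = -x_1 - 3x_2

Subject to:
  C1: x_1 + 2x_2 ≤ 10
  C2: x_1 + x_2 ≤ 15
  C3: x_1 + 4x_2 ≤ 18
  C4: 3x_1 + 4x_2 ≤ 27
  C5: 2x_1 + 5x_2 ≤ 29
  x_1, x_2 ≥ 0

(0, 0), (9, 0), (7, 1.5), (2, 4), (0, 4.5)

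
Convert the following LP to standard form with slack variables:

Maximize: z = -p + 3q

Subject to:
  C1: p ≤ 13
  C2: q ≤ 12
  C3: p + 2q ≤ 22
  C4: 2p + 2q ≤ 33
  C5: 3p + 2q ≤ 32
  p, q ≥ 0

max z = -p + 3q

s.t.
  p + s1 = 13
  q + s2 = 12
  p + 2q + s3 = 22
  2p + 2q + s4 = 33
  3p + 2q + s5 = 32
  p, q, s1, s2, s3, s4, s5 ≥ 0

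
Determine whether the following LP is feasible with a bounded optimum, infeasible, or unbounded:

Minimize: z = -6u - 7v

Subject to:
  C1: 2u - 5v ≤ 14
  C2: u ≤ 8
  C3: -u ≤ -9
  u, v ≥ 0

Infeasible (no feasible solution exists)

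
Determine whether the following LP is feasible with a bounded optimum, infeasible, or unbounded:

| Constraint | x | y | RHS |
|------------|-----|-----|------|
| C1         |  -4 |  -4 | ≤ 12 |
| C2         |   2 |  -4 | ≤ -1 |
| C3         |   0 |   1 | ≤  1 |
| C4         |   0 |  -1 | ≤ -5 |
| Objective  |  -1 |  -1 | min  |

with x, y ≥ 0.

Infeasible (no feasible solution exists)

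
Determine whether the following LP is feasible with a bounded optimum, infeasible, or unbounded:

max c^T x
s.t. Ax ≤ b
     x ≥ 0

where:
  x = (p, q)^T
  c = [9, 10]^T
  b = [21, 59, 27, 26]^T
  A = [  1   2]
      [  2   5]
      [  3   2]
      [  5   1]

Feasible with a bounded optimal solution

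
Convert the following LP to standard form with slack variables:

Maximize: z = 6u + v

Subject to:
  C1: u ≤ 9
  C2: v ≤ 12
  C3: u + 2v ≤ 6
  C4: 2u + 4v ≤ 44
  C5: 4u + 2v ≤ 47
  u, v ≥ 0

max z = 6u + v

s.t.
  u + s1 = 9
  v + s2 = 12
  u + 2v + s3 = 6
  2u + 4v + s4 = 44
  4u + 2v + s5 = 47
  u, v, s1, s2, s3, s4, s5 ≥ 0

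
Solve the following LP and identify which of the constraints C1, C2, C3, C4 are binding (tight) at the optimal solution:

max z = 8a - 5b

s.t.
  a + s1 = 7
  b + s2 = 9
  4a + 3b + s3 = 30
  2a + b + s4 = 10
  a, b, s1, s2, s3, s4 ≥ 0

At a = 5, b = 0, compute slack b - a·x for each constraint:
  C1: 7 − 5 = 2  (slack)
  C2: 9 − 0 = 9  (slack)
  C3: 30 − 20 = 10  (slack)
  C4: 10 − 10 = 0  (binding)

Optimal: a = 5, b = 0
Binding: C4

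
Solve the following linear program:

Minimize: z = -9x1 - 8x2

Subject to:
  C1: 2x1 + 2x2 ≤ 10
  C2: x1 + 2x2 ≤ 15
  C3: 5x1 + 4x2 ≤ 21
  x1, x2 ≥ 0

Evaluate the objective at each vertex of the feasible region:
  z(0, 0) = 0
  z(4.2, 0) = -37.8
  z(1, 4) = -41  ←
  z(0, 5) = -40
The minimum is at x1 = 1, x2 = 4.

x1 = 1, x2 = 4, z = -41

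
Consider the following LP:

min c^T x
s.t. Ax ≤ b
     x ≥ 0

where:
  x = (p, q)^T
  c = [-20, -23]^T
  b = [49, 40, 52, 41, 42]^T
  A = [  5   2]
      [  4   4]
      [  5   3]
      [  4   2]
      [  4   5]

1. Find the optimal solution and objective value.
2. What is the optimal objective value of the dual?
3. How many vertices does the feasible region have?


1. p = 8, q = 2, z = -206
2. -206
3. 5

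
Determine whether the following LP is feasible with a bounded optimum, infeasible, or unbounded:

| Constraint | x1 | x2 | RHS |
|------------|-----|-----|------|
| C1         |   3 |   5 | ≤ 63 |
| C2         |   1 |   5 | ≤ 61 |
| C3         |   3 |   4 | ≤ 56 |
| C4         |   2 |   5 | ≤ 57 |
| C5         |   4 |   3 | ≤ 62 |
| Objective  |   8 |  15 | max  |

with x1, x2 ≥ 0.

Feasible with a bounded optimal solution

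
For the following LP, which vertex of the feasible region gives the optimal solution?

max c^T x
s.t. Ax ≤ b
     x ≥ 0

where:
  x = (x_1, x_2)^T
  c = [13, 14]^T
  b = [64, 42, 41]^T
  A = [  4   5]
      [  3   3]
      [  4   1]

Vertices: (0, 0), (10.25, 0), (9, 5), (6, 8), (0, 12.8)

Evaluate the objective at each vertex of the feasible region:
  z(0, 0) = 0
  z(10.25, 0) = 133.2
  z(9, 5) = 187
  z(6, 8) = 190  ←
  z(0, 12.8) = 179.2
The maximum is at x_1 = 6, x_2 = 8.

(6, 8)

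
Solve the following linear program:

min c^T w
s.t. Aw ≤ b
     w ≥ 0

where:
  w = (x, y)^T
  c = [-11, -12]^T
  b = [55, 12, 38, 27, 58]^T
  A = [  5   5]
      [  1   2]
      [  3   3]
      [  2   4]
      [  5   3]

Evaluate the objective at each vertex of the feasible region:
  z(0, 0) = 0
  z(11, 0) = -121
  z(10, 1) = -122  ←
  z(0, 6) = -72
The minimum is at x = 10, y = 1.

x = 10, y = 1, z = -122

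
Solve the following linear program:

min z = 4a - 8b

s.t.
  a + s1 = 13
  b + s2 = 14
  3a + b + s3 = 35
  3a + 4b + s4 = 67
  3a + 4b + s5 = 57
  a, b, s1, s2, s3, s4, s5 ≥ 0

Evaluate the objective at each vertex of the feasible region:
  z(0, 0) = 0
  z(11.67, 0) = 46.67
  z(9.222, 7.333) = -21.78
  z(0.3333, 14) = -110.7
  z(0, 14) = -112  ←
The minimum is at a = 0, b = 14.

a = 0, b = 14, z = -112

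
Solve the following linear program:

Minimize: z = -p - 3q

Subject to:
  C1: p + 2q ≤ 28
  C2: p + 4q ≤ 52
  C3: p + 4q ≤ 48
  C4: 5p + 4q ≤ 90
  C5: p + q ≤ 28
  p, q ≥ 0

Evaluate the objective at each vertex of the feasible region:
  z(0, 0) = 0
  z(18, 0) = -18
  z(11.33, 8.333) = -36.33
  z(8, 10) = -38  ←
  z(0, 12) = -36
The minimum is at p = 8, q = 10.

p = 8, q = 10, z = -38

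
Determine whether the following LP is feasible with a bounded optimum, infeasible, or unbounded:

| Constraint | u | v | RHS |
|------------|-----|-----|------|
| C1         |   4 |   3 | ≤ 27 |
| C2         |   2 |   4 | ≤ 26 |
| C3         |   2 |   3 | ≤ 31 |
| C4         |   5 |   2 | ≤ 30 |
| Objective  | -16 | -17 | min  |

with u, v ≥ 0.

Feasible with a bounded optimal solution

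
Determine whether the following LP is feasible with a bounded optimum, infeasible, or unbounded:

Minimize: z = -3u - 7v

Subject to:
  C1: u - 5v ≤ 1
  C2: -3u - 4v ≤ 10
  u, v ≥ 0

Unbounded (objective can decrease without bound)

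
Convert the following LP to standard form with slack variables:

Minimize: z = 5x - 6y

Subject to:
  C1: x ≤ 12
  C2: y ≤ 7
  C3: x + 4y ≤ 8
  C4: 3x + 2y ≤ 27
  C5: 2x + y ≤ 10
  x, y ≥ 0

min z = 5x - 6y

s.t.
  x + s1 = 12
  y + s2 = 7
  x + 4y + s3 = 8
  3x + 2y + s4 = 27
  2x + y + s5 = 10
  x, y, s1, s2, s3, s4, s5 ≥ 0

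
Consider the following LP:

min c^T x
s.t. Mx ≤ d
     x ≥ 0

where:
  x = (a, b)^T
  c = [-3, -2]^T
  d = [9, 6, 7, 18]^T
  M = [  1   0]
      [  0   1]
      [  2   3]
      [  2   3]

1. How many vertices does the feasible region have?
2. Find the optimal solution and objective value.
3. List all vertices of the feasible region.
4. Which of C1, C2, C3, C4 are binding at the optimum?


1. 3
2. a = 3.5, b = 0, z = -10.5
3. (0, 0), (3.5, 0), (0, 2.333)
4. C3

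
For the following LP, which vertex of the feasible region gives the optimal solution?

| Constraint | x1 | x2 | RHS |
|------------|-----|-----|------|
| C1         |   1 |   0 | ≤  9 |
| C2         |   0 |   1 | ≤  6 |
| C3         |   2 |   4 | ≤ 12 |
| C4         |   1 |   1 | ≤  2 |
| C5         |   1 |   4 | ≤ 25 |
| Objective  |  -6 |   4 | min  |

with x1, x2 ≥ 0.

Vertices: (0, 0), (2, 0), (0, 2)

Evaluate the objective at each vertex of the feasible region:
  z(0, 0) = 0
  z(2, 0) = -12  ←
  z(0, 2) = 8
The minimum is at x1 = 2, x2 = 0.

(2, 0)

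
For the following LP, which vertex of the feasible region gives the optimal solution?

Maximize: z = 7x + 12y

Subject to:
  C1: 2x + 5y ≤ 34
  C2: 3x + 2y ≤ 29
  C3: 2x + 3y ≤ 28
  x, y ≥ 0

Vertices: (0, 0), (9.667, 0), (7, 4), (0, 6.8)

Evaluate the objective at each vertex of the feasible region:
  z(0, 0) = 0
  z(9.667, 0) = 67.67
  z(7, 4) = 97  ←
  z(0, 6.8) = 81.6
The maximum is at x = 7, y = 4.

(7, 4)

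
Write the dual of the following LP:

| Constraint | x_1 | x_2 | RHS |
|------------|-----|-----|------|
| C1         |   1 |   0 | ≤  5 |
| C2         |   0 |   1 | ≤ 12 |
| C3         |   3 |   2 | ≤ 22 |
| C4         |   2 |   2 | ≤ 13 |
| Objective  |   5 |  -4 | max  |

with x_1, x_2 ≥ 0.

Primal max cᵀx s.t. Ax ≤ b, x ≥ 0  →  Dual min bᵀy s.t. Aᵀy ≥ c, y ≥ 0.

Minimize: z = 5y1 + 12y2 + 22y3 + 13y4

Subject to:
  y1 + 3y3 + 2y4 ≥ 5
  y2 + 2y3 + 2y4 ≥ -4
  y1, y2, y3, y4 ≥ 0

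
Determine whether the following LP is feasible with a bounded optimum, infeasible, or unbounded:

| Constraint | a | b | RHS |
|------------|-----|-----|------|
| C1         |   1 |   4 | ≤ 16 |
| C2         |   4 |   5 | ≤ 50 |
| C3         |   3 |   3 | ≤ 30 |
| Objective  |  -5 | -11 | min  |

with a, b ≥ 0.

Feasible with a bounded optimal solution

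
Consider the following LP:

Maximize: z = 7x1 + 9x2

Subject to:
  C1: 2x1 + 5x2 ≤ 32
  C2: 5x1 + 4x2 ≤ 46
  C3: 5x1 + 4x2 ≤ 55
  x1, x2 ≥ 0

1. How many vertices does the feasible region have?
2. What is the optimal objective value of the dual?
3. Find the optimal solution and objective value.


1. 4
2. 78
3. x1 = 6, x2 = 4, z = 78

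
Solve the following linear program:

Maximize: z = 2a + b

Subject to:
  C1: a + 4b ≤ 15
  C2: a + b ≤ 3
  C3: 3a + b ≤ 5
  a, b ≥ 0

Evaluate the objective at each vertex of the feasible region:
  z(0, 0) = 0
  z(1.667, 0) = 3.333
  z(1, 2) = 4  ←
  z(0, 3) = 3
The maximum is at a = 1, b = 2.

a = 1, b = 2, z = 4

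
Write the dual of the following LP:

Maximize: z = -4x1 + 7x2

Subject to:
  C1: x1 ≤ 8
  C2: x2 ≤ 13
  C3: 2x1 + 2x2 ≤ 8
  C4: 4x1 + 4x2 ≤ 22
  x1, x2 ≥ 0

Primal max cᵀx s.t. Ax ≤ b, x ≥ 0  →  Dual min bᵀy s.t. Aᵀy ≥ c, y ≥ 0.

Minimize: z = 8y1 + 13y2 + 8y3 + 22y4

Subject to:
  y1 + 2y3 + 4y4 ≥ -4
  y2 + 2y3 + 4y4 ≥ 7
  y1, y2, y3, y4 ≥ 0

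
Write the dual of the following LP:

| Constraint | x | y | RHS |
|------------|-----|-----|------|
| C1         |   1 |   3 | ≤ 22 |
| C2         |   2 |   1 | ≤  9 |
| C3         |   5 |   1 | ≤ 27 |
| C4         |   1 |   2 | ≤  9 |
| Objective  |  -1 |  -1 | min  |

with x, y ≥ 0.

Primal min cᵀx s.t. Ax ≤ b, x ≥ 0  →  Dual max −bᵀy s.t. Aᵀy ≥ −c, y ≥ 0.

Maximize: z = -22y1 - 9y2 - 27y3 - 9y4

Subject to:
  y1 + 2y2 + 5y3 + y4 ≥ 1
  3y1 + y2 + y3 + 2y4 ≥ 1
  y1, y2, y3, y4 ≥ 0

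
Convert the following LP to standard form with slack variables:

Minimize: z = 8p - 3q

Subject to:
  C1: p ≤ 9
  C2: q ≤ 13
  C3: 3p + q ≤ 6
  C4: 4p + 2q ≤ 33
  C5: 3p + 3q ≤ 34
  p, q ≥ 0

min z = 8p - 3q

s.t.
  p + s1 = 9
  q + s2 = 13
  3p + q + s3 = 6
  4p + 2q + s4 = 33
  3p + 3q + s5 = 34
  p, q, s1, s2, s3, s4, s5 ≥ 0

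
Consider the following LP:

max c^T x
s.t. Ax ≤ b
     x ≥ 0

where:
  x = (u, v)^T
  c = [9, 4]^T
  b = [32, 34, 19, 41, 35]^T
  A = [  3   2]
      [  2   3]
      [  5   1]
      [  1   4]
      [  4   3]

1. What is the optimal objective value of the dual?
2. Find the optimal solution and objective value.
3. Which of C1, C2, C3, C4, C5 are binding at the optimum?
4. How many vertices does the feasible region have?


1. 54
2. u = 2, v = 9, z = 54
3. C3, C5
4. 5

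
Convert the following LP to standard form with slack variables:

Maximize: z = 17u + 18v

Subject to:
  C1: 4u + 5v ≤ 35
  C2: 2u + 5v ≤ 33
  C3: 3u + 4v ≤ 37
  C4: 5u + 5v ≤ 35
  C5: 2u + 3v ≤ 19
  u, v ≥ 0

max z = 17u + 18v

s.t.
  4u + 5v + s1 = 35
  2u + 5v + s2 = 33
  3u + 4v + s3 = 37
  5u + 5v + s4 = 35
  2u + 3v + s5 = 19
  u, v, s1, s2, s3, s4, s5 ≥ 0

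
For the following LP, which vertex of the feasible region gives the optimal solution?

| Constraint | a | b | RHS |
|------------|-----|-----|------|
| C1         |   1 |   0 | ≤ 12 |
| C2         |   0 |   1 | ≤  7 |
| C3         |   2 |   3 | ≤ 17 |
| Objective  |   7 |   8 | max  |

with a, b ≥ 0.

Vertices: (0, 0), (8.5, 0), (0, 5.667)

Evaluate the objective at each vertex of the feasible region:
  z(0, 0) = 0
  z(8.5, 0) = 59.5  ←
  z(0, 5.667) = 45.33
The maximum is at a = 8.5, b = 0.

(8.5, 0)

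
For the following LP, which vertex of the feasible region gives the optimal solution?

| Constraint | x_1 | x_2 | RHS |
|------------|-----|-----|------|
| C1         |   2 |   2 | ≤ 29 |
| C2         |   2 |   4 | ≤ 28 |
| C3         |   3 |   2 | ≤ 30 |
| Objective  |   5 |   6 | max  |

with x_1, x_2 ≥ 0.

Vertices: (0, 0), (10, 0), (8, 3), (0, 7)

Evaluate the objective at each vertex of the feasible region:
  z(0, 0) = 0
  z(10, 0) = 50
  z(8, 3) = 58  ←
  z(0, 7) = 42
The maximum is at x_1 = 8, x_2 = 3.

(8, 3)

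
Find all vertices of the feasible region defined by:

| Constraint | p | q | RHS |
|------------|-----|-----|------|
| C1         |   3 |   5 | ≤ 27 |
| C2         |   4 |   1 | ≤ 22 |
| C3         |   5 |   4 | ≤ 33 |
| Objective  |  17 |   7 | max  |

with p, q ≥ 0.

(0, 0), (5.5, 0), (5, 2), (4.385, 2.769), (0, 5.4)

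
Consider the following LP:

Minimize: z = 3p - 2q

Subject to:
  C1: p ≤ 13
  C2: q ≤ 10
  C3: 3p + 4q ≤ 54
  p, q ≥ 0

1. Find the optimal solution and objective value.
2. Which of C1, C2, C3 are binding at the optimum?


1. p = 0, q = 10, z = -20
2. C2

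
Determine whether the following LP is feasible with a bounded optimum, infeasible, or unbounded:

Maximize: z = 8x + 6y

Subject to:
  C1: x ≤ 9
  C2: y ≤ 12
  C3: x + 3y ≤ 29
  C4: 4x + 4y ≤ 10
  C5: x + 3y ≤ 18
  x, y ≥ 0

Feasible with a bounded optimal solution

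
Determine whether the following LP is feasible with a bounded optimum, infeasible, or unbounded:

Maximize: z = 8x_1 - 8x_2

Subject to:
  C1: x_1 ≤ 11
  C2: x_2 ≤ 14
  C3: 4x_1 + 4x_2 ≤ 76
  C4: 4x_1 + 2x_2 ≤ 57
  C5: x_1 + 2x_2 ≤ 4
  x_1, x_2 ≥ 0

Feasible with a bounded optimal solution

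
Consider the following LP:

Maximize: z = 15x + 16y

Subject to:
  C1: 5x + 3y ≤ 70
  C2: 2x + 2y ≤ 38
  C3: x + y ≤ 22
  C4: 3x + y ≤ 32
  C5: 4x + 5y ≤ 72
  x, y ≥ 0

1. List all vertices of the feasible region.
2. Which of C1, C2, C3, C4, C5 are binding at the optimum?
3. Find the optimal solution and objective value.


1. (0, 0), (10.67, 0), (8, 8), (0, 14.4)
2. C4, C5
3. x = 8, y = 8, z = 248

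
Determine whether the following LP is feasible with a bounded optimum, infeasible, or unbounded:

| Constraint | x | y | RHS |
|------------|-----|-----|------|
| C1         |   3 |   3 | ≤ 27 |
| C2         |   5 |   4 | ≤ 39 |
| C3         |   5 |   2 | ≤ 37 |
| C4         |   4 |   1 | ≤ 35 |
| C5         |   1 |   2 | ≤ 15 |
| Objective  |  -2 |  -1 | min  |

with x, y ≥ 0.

Feasible with a bounded optimal solution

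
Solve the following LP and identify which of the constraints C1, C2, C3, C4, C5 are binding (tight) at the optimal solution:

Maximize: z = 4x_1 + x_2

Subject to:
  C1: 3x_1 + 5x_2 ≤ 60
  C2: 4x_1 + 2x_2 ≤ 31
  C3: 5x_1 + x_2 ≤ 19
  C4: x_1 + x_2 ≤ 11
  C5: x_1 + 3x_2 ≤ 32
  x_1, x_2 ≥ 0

At x_1 = 2, x_2 = 9, compute slack b - a·x for each constraint:
  C1: 60 − 51 = 9  (slack)
  C2: 31 − 26 = 5  (slack)
  C3: 19 − 19 = 0  (binding)
  C4: 11 − 11 = 0  (binding)
  C5: 32 − 29 = 3  (slack)

Optimal: x_1 = 2, x_2 = 9
Binding: C3, C4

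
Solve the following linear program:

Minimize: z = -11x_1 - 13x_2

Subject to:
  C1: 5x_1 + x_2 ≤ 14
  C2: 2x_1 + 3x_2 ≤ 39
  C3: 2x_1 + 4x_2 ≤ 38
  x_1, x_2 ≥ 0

Evaluate the objective at each vertex of the feasible region:
  z(0, 0) = 0
  z(2.8, 0) = -30.8
  z(1, 9) = -128  ←
  z(0, 9.5) = -123.5
The minimum is at x_1 = 1, x_2 = 9.

x_1 = 1, x_2 = 9, z = -128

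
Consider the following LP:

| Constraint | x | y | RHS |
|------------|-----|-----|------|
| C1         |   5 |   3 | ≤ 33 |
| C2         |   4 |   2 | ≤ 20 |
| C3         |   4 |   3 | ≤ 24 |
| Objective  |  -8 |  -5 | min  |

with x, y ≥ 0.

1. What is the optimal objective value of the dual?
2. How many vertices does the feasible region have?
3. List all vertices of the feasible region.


1. -44
2. 4
3. (0, 0), (5, 0), (3, 4), (0, 8)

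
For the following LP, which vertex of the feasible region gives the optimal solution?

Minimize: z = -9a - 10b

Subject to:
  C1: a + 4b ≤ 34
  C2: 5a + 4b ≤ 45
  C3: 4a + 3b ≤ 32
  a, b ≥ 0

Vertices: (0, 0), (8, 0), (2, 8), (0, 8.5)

Evaluate the objective at each vertex of the feasible region:
  z(0, 0) = 0
  z(8, 0) = -72
  z(2, 8) = -98  ←
  z(0, 8.5) = -85
The minimum is at a = 2, b = 8.

(2, 8)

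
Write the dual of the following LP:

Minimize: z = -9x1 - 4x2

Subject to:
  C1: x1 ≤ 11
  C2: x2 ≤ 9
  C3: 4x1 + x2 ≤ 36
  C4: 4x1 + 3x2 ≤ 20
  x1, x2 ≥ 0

Primal min cᵀx s.t. Ax ≤ b, x ≥ 0  →  Dual max −bᵀy s.t. Aᵀy ≥ −c, y ≥ 0.

Maximize: z = -11y1 - 9y2 - 36y3 - 20y4

Subject to:
  y1 + 4y3 + 4y4 ≥ 9
  y2 + y3 + 3y4 ≥ 4
  y1, y2, y3, y4 ≥ 0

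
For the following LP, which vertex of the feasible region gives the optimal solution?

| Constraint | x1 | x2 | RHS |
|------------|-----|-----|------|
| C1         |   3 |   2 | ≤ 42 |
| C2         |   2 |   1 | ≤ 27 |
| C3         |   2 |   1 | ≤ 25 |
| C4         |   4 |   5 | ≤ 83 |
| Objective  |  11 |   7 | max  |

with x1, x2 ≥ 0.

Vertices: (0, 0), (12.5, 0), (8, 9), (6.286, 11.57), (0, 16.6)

Evaluate the objective at each vertex of the feasible region:
  z(0, 0) = 0
  z(12.5, 0) = 137.5
  z(8, 9) = 151  ←
  z(6.286, 11.57) = 150.1
  z(0, 16.6) = 116.2
The maximum is at x1 = 8, x2 = 9.

(8, 9)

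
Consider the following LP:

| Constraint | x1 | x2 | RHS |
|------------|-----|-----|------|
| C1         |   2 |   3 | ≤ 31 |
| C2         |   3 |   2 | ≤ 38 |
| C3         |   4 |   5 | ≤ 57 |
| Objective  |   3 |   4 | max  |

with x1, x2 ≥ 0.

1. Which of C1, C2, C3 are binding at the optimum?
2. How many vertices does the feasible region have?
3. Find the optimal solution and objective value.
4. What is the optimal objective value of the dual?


1. C1, C3
2. 5
3. x1 = 8, x2 = 5, z = 44
4. 44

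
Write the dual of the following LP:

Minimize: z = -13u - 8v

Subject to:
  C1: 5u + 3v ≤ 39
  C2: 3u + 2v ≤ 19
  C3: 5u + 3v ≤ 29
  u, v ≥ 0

Primal min cᵀx s.t. Ax ≤ b, x ≥ 0  →  Dual max −bᵀy s.t. Aᵀy ≥ −c, y ≥ 0.

Maximize: z = -39y1 - 19y2 - 29y3

Subject to:
  5y1 + 3y2 + 5y3 ≥ 13
  3y1 + 2y2 + 3y3 ≥ 8
  y1, y2, y3 ≥ 0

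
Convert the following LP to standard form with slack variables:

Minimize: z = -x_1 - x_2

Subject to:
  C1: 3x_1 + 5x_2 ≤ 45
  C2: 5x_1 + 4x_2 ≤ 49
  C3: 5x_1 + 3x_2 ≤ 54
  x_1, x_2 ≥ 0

min z = -x_1 - x_2

s.t.
  3x_1 + 5x_2 + s1 = 45
  5x_1 + 4x_2 + s2 = 49
  5x_1 + 3x_2 + s3 = 54
  x_1, x_2, s1, s2, s3 ≥ 0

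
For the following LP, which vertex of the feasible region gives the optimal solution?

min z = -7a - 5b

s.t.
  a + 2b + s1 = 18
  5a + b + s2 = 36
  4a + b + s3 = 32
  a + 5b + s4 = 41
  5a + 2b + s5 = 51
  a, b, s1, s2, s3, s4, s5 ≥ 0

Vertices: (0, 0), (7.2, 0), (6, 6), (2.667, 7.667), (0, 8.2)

Evaluate the objective at each vertex of the feasible region:
  z(0, 0) = 0
  z(7.2, 0) = -50.4
  z(6, 6) = -72  ←
  z(2.667, 7.667) = -57
  z(0, 8.2) = -41
The minimum is at a = 6, b = 6.

(6, 6)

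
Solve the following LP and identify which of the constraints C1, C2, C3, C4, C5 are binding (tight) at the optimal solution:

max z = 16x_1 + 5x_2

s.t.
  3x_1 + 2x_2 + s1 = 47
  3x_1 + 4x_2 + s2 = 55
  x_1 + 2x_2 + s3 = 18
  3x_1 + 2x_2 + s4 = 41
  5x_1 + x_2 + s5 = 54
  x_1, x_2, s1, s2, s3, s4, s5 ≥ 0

At x_1 = 10, x_2 = 4, compute slack b - a·x for each constraint:
  C1: 47 − 38 = 9  (slack)
  C2: 55 − 46 = 9  (slack)
  C3: 18 − 18 = 0  (binding)
  C4: 41 − 38 = 3  (slack)
  C5: 54 − 54 = 0  (binding)

Optimal: x_1 = 10, x_2 = 4
Binding: C3, C5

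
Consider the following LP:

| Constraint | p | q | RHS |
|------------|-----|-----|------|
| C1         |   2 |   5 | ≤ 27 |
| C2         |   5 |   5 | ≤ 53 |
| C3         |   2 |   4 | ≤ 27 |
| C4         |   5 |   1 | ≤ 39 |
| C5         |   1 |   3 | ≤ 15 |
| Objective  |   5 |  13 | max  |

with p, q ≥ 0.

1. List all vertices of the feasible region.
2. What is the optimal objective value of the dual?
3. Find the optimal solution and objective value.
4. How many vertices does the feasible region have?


1. (0, 0), (7.8, 0), (7.304, 2.478), (6, 3), (0, 5)
2. 69
3. p = 6, q = 3, z = 69
4. 5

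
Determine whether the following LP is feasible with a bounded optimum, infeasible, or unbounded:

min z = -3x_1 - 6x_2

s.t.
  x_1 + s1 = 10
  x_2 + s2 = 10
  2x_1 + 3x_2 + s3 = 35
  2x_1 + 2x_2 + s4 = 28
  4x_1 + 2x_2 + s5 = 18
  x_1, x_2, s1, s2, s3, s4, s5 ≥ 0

Feasible with a bounded optimal solution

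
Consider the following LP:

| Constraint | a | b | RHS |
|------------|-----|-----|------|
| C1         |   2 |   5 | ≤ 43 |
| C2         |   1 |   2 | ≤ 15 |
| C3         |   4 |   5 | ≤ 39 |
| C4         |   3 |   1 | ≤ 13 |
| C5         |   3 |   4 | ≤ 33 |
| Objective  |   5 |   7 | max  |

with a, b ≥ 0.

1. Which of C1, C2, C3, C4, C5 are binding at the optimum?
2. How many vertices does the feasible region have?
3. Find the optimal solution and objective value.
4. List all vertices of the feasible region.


1. C2, C3
2. 5
3. a = 1, b = 7, z = 54
4. (0, 0), (4.333, 0), (2.364, 5.909), (1, 7), (0, 7.5)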